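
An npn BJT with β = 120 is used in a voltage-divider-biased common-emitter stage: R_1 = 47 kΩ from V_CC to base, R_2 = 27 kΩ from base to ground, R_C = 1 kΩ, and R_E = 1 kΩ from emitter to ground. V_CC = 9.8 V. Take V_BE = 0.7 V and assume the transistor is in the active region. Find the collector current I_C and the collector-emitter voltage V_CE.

I_C ≈ 2.5 mA, V_CE ≈ 4.8 V

Thevenize the base divider: V_Th = V_CC·R_2/(R_1+R_2) = 9.8×27/74 = 3.58 V, R_Th = R_1‖R_2 = 17.1 kΩ.
Base-emitter loop: V_Th = I_B·R_Th + V_BE + (β+1)I_B·R_E, so I_B = (3.58 − 0.7) / (17.1 + 121×1) = 0.0208 mA.
I_C = β·I_B = 120×0.0208 = 2.5 mA, and I_E = (β+1)I_B = 2.52 mA.
V_CE = V_CC − I_C·R_C − I_E·R_E = 9.8 − 2.5×1 − 2.52×1 = 4.78 V.
V_CE = 4.78 V > 0.2 V confirms active-region operation.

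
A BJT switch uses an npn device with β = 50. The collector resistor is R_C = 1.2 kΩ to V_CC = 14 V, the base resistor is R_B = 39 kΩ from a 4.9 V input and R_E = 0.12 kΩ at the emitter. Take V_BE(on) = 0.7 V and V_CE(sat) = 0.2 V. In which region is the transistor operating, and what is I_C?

active; I_C ≈ 4.7 mA

Assume active. Base-emitter loop: I_B = (V_BB − V_BE)/(R_B + (β+1)R_E) = (4.9 − 0.7)/(39 + 51×0.12) = 0.0931 mA.
I_C = β·I_B = 50×0.0931 = 4.65 mA.
V_CE = V_CC − I_C·R_C − I_E·R_E = 14 − 4.65×1.2 − 4.75×0.12 = 7.85 V > V_CE(sat), so the active-region assumption holds.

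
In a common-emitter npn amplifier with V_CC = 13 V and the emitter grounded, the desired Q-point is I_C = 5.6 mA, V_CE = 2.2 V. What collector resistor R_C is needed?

Collector loop: V_CC = I_C·R_C + V_CE.
R_C = (V_CC − V_CE)/I_C = (13 − 2.2)/5.6 = 1.93 kΩ.

R_C ≈ 1.9 kΩ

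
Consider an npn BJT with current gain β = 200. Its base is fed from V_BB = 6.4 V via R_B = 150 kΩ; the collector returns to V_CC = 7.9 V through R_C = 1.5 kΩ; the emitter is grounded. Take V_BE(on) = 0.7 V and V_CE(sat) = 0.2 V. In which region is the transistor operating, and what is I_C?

Assume active: I_B = (6.4 − 0.7)/150 = 0.038 mA, giving I_C = β·I_B = 7.6 mA.
But then V_CE = 7.9 − 7.6×1.5 = -3.5 V < V_CE(sat) = 0.2 V — impossible in the active region.
So the transistor is saturated. With V_CE = 0.2 V, I_C = (V_CC − 0.2)/R_C = 7.7/1.5 = 5.13 mA.
Check: β·I_B = 7.6 mA > I_C = 5.13 mA, confirming saturation.

saturation; I_C ≈ 5.1 mA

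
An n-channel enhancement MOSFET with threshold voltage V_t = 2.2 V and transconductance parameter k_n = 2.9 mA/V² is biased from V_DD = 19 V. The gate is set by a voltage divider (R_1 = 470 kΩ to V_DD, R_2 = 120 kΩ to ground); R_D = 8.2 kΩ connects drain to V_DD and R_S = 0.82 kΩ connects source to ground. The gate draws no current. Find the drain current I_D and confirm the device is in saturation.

I_D ≈ 1 mA

V_G = V_DD·R_2/(R_1+R_2) = 19×120/590 = 3.86 V.
Assume saturation: I_D = (k_n/2)(V_GS − V_t)² with V_GS = V_G − I_D·R_S = 3.86 − 0.82·I_D.
Substituting gives 0.975·I_D² − 4.96·I_D + 4.02 = 0, with roots I_D = 1.01 or 4.07 mA.
The root I_D = 4.07 mA gives V_GS = 0.524 V ≤ V_t, so take I_D = 1.01 mA.
Then V_GS = 3.04 V and V_DS = V_DD − I_D(R_D+R_S) = 19 − 1.01×9.02 = 9.88 V.
Saturation requires V_DS ≥ V_GS − V_t = 0.835 V; 9.88 ≥ 0.835 ✓.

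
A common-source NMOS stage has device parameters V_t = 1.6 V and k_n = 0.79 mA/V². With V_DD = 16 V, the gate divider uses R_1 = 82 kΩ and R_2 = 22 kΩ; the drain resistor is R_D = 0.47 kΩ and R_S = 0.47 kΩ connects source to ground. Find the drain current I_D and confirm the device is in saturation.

I_D ≈ 0.79 mA

V_G = V_DD·R_2/(R_1+R_2) = 16×22/104 = 3.38 V.
Assume saturation: I_D = (k_n/2)(V_GS − V_t)² with V_GS = V_G − I_D·R_S = 3.38 − 0.47·I_D.
Substituting gives 0.0873·I_D² − 1.66·I_D + 1.26 = 0, with roots I_D = 0.789 or 18.3 mA.
The root I_D = 18.3 mA gives V_GS = -5.2 V ≤ V_t, so take I_D = 0.789 mA.
Then V_GS = 3.01 V and V_DS = V_DD − I_D(R_D+R_S) = 16 − 0.789×0.94 = 15.3 V.
Saturation requires V_DS ≥ V_GS − V_t = 1.41 V; 15.3 ≥ 1.41 ✓.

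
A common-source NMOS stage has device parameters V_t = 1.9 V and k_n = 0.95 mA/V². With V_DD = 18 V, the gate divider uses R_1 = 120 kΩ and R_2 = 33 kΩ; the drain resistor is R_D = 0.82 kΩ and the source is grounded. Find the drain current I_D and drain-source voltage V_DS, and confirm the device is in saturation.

I_D ≈ 1.9 mA, V_DS ≈ 16 V

V_G = V_DD·R_2/(R_1+R_2) = 18×33/153 = 3.88 V. With the source grounded, V_GS = V_G = 3.88 V.
Assume saturation: I_D = (k_n/2)(V_GS − V_t)² = (0.95/2)×(3.88 − 1.9)² = 0.475×1.98² = 1.87 mA.
V_DS = V_DD − I_D·R_D = 18 − 1.87×0.82 = 16.5 V.
Saturation requires V_DS ≥ V_GS − V_t = 1.98 V; 16.5 ≥ 1.98 ✓.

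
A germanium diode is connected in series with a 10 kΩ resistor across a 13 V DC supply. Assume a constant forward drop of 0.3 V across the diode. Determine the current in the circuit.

KVL around the loop: 13 = V_D + I·R = 0.3 + I × 10 kΩ.
So I = (13 − 0.3) / 10 kΩ = 12.7 / 10 = 1.27 mA.

I ≈ 1.3 mA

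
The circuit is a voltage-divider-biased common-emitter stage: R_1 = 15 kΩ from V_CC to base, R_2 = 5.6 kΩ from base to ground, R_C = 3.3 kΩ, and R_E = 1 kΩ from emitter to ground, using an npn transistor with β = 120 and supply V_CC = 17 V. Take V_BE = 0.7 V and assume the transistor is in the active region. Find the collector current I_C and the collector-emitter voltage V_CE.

I_C ≈ 3.8 mA, V_CE ≈ 0.79 V

Thevenize the base divider: V_Th = V_CC·R_2/(R_1+R_2) = 17×5.6/20.6 = 4.62 V, R_Th = R_1‖R_2 = 4.08 kΩ.
Base-emitter loop: V_Th = I_B·R_Th + V_BE + (β+1)I_B·R_E, so I_B = (4.62 − 0.7) / (4.08 + 121×1) = 0.0314 mA.
I_C = β·I_B = 120×0.0314 = 3.76 mA, and I_E = (β+1)I_B = 3.79 mA.
V_CE = V_CC − I_C·R_C − I_E·R_E = 17 − 3.76×3.3 − 3.79×1 = 0.791 V.
V_CE = 0.791 V > 0.2 V confirms active-region operation.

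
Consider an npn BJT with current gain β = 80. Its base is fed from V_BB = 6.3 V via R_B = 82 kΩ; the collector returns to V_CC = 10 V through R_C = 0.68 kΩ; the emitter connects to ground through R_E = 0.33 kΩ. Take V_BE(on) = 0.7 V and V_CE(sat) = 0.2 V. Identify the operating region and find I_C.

active; I_C ≈ 4.1 mA

Assume active. Base-emitter loop: I_B = (V_BB − V_BE)/(R_B + (β+1)R_E) = (6.3 − 0.7)/(82 + 81×0.33) = 0.0515 mA.
I_C = β·I_B = 80×0.0515 = 4.12 mA.
V_CE = V_CC − I_C·R_C − I_E·R_E = 10 − 4.12×0.68 − 4.17×0.33 = 5.82 V > V_CE(sat), so the active-region assumption holds.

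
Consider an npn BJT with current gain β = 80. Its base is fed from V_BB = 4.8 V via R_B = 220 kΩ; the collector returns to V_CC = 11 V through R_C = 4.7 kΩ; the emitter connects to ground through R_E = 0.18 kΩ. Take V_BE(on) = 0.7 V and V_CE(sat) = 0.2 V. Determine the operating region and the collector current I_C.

active; I_C ≈ 1.4 mA

Assume active. Base-emitter loop: I_B = (V_BB − V_BE)/(R_B + (β+1)R_E) = (4.8 − 0.7)/(220 + 81×0.18) = 0.0175 mA.
I_C = β·I_B = 80×0.0175 = 1.4 mA.
V_CE = V_CC − I_C·R_C − I_E·R_E = 11 − 1.4×4.7 − 1.42×0.18 = 4.17 V > V_CE(sat), so the active-region assumption holds.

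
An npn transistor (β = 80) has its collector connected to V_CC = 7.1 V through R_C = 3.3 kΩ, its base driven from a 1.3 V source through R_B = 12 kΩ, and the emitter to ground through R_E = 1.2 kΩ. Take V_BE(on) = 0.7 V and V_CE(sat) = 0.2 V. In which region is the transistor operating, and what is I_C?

Assume active. Base-emitter loop: I_B = (V_BB − V_BE)/(R_B + (β+1)R_E) = (1.3 − 0.7)/(12 + 81×1.2) = 0.00549 mA.
I_C = β·I_B = 80×0.00549 = 0.44 mA.
V_CE = V_CC − I_C·R_C − I_E·R_E = 7.1 − 0.44×3.3 − 0.445×1.2 = 5.12 V > V_CE(sat), so the active-region assumption holds.

active; I_C ≈ 0.44 mA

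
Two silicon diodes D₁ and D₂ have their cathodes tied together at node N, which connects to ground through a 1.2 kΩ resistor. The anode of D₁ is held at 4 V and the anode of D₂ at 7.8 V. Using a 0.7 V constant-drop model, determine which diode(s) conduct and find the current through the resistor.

Assume both conduct. Then node N would need to be at both 4−0.7 = 3.3 V and 7.8−0.7 = 7.1 V, which is impossible.
Assume only D₂ conducts: V_N = 7.8 − 0.7 = 7.1 V, so I_R = 7.1/1.2 = 5.92 mA.
Check D₁: its anode-to-cathode voltage is 4 − 7.1 = -3.1 V < 0.7 V, so it is off. The assumption is consistent.

Only D₂ conducts; I_R ≈ 5.9 mA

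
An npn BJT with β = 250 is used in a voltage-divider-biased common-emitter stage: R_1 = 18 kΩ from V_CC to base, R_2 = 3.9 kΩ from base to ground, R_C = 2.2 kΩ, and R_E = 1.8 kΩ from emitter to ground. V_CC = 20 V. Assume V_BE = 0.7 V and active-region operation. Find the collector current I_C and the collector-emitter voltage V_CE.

Thevenize the base divider: V_Th = V_CC·R_2/(R_1+R_2) = 20×3.9/21.9 = 3.56 V, R_Th = R_1‖R_2 = 3.21 kΩ.
Base-emitter loop: V_Th = I_B·R_Th + V_BE + (β+1)I_B·R_E, so I_B = (3.56 − 0.7) / (3.21 + 251×1.8) = 0.00629 mA.
I_C = β·I_B = 250×0.00629 = 1.57 mA, and I_E = (β+1)I_B = 1.58 mA.
V_CE = V_CC − I_C·R_C − I_E·R_E = 20 − 1.57×2.2 − 1.58×1.8 = 13.7 V.
V_CE = 13.7 V > 0.2 V confirms active-region operation.

I_C ≈ 1.6 mA, V_CE ≈ 14 V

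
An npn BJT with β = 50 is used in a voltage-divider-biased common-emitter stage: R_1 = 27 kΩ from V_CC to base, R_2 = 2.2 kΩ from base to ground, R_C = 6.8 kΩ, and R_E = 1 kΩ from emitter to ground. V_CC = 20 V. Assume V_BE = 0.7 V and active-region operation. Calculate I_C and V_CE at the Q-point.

I_C ≈ 0.76 mA, V_CE ≈ 14 V

Thevenize the base divider: V_Th = V_CC·R_2/(R_1+R_2) = 20×2.2/29.2 = 1.51 V, R_Th = R_1‖R_2 = 2.03 kΩ.
Base-emitter loop: V_Th = I_B·R_Th + V_BE + (β+1)I_B·R_E, so I_B = (1.51 − 0.7) / (2.03 + 51×1) = 0.0152 mA.
I_C = β·I_B = 50×0.0152 = 0.761 mA, and I_E = (β+1)I_B = 0.776 mA.
V_CE = V_CC − I_C·R_C − I_E·R_E = 20 − 0.761×6.8 − 0.776×1 = 14.1 V.
V_CE = 14.1 V > 0.2 V confirms active-region operation.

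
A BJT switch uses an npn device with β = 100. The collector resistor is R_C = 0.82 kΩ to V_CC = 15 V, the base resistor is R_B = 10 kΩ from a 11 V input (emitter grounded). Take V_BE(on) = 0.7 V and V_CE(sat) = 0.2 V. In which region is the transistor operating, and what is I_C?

Assume active: I_B = (11 − 0.7)/10 = 1.03 mA, giving I_C = β·I_B = 103 mA.
But then V_CE = 15 − 103×0.82 = -69.5 V < V_CE(sat) = 0.2 V — impossible in the active region.
So the transistor is saturated. With V_CE = 0.2 V, I_C = (V_CC − 0.2)/R_C = 14.8/0.82 = 18 mA.
Check: β·I_B = 103 mA > I_C = 18 mA, confirming saturation.

saturation; I_C ≈ 18 mA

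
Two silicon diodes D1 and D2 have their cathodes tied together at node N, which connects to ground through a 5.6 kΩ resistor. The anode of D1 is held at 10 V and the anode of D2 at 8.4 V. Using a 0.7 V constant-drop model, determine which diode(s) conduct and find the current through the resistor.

Assume both conduct. Then node N would need to be at both 10−0.7 = 9.3 V and 8.4−0.7 = 7.7 V, which is impossible.
Assume only D1 conducts: V_N = 10 − 0.7 = 9.3 V, so I_R = 9.3/5.6 = 1.66 mA.
Check D2: its anode-to-cathode voltage is 8.4 − 9.3 = -0.9 V < 0.7 V, so it is off. The assumption is consistent.

Only D1 conducts; I_R ≈ 1.7 mA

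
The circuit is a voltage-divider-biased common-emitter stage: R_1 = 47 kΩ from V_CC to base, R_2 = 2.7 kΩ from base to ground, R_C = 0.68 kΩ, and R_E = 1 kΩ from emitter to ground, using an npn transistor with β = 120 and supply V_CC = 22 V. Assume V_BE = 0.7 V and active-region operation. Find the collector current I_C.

I_C ≈ 0.48 mA

Thevenize the base divider: V_Th = V_CC·R_2/(R_1+R_2) = 22×2.7/49.7 = 1.2 V, R_Th = R_1‖R_2 = 2.55 kΩ.
Base-emitter loop: V_Th = I_B·R_Th + V_BE + (β+1)I_B·R_E, so I_B = (1.2 − 0.7) / (2.55 + 121×1) = 0.00401 mA.
I_C = β·I_B = 120×0.00401 = 0.481 mA, and I_E = (β+1)I_B = 0.485 mA.
V_CE = V_CC − I_C·R_C − I_E·R_E = 22 − 0.481×0.68 − 0.485×1 = 21.2 V.
V_CE = 21.2 V > 0.2 V confirms active-region operation.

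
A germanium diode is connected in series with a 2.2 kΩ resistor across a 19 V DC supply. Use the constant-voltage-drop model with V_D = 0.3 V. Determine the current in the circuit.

KVL around the loop: 19 = V_D + I·R = 0.3 + I × 2.2 kΩ.
So I = (19 − 0.3) / 2.2 kΩ = 18.7 / 2.2 = 8.5 mA.

I ≈ 8.5 mA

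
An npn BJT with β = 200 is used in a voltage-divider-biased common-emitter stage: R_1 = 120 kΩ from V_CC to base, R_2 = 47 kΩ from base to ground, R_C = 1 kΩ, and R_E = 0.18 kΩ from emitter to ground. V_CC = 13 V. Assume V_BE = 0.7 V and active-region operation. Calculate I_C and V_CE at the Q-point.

Thevenize the base divider: V_Th = V_CC·R_2/(R_1+R_2) = 13×47/167 = 3.66 V, R_Th = R_1‖R_2 = 33.8 kΩ.
Base-emitter loop: V_Th = I_B·R_Th + V_BE + (β+1)I_B·R_E, so I_B = (3.66 − 0.7) / (33.8 + 201×0.18) = 0.0423 mA.
I_C = β·I_B = 200×0.0423 = 8.46 mA, and I_E = (β+1)I_B = 8.5 mA.
V_CE = V_CC − I_C·R_C − I_E·R_E = 13 − 8.46×1 − 8.5×0.18 = 3.01 V.
V_CE = 3.01 V > 0.2 V confirms active-region operation.

I_C ≈ 8.5 mA, V_CE ≈ 3 V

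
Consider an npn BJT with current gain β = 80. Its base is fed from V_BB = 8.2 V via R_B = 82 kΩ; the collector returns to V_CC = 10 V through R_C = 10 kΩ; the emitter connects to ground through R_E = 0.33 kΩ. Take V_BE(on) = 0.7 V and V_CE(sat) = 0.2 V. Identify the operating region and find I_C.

Assume active: I_B = (8.2 − 0.7)/(82 + 81×0.33) = 0.069 mA, I_C = β·I_B = 5.52 mA.
Then V_CE = 10 − 5.52×10 − 5.59×0.33 = -47 V < 0.2 V — the active assumption fails.
Re-solve with V_CE = 0.2 V. KCL at the emitter: V_E/R_E = (V_BB−0.7−V_E)/R_B + (V_CC−0.2−V_E)/R_C, giving V_E = 0.341 V.
I_C = (V_CC − 0.2 − V_E)/R_C = (9.8 − 0.341)/10 = 0.946 mA.
Check: I_B = (7.5 − 0.341)/82 = 0.0873 mA, and β·I_B = 6.98 mA > I_C, confirming saturation.

saturation; I_C ≈ 0.95 mA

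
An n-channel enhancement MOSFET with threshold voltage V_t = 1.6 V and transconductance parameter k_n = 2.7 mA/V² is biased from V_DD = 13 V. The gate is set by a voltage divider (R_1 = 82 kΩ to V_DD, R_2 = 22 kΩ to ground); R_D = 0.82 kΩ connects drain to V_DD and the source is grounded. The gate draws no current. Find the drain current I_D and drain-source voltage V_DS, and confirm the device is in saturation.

V_G = V_DD·R_2/(R_1+R_2) = 13×22/104 = 2.75 V. With the source grounded, V_GS = V_G = 2.75 V.
Assume saturation: I_D = (k_n/2)(V_GS − V_t)² = (2.7/2)×(2.75 − 1.6)² = 1.35×1.15² = 1.79 mA.
V_DS = V_DD − I_D·R_D = 13 − 1.79×0.82 = 11.5 V.
Saturation requires V_DS ≥ V_GS − V_t = 1.15 V; 11.5 ≥ 1.15 ✓.

I_D ≈ 1.8 mA, V_DS ≈ 12 V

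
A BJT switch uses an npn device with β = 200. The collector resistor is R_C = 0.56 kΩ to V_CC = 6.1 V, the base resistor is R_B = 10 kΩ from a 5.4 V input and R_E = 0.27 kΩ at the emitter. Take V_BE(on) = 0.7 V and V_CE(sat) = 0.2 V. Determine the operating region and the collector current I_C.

Assume active: I_B = (5.4 − 0.7)/(10 + 201×0.27) = 0.0731 mA, I_C = β·I_B = 14.6 mA.
Then V_CE = 6.1 − 14.6×0.56 − 14.7×0.27 = -6.06 V < 0.2 V — the active assumption fails.
Re-solve with V_CE = 0.2 V. KCL at the emitter: V_E/R_E = (V_BB−0.7−V_E)/R_B + (V_CC−0.2−V_E)/R_C, giving V_E = 1.97 V.
I_C = (V_CC − 0.2 − V_E)/R_C = (5.9 − 1.97)/0.56 = 7.02 mA.
Check: I_B = (4.7 − 1.97)/10 = 0.273 mA, and β·I_B = 54.6 mA > I_C, confirming saturation.

saturation; I_C ≈ 7 mA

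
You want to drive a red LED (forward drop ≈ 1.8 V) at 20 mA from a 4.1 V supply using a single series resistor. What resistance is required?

R ≈ 0.11 kΩ

The resistor drops V_S − V_D = 4.1 − 1.8 = 2.3 V at 20 mA.
R = 2.3 V / 20 mA = 0.115 kΩ.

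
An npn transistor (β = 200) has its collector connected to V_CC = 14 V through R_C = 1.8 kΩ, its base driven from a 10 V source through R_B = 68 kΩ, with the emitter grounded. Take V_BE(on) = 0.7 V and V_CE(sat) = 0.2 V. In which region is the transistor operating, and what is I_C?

saturation; I_C ≈ 7.7 mA

Assume active: I_B = (10 − 0.7)/68 = 0.137 mA, giving I_C = β·I_B = 27.4 mA.
But then V_CE = 14 − 27.4×1.8 = -35.2 V < V_CE(sat) = 0.2 V — impossible in the active region.
So the transistor is saturated. With V_CE = 0.2 V, I_C = (V_CC − 0.2)/R_C = 13.8/1.8 = 7.67 mA.
Check: β·I_B = 27.4 mA > I_C = 7.67 mA, confirming saturation.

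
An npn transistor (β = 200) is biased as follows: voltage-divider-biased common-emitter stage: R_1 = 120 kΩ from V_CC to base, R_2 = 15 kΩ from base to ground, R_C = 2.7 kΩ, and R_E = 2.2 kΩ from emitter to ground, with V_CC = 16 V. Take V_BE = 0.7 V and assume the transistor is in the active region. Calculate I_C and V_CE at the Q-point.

I_C ≈ 0.47 mA, V_CE ≈ 14 V

Thevenize the base divider: V_Th = V_CC·R_2/(R_1+R_2) = 16×15/135 = 1.78 V, R_Th = R_1‖R_2 = 13.3 kΩ.
Base-emitter loop: V_Th = I_B·R_Th + V_BE + (β+1)I_B·R_E, so I_B = (1.78 − 0.7) / (13.3 + 201×2.2) = 0.00237 mA.
I_C = β·I_B = 200×0.00237 = 0.473 mA, and I_E = (β+1)I_B = 0.476 mA.
V_CE = V_CC − I_C·R_C − I_E·R_E = 16 − 0.473×2.7 − 0.476×2.2 = 13.7 V.
V_CE = 13.7 V > 0.2 V confirms active-region operation.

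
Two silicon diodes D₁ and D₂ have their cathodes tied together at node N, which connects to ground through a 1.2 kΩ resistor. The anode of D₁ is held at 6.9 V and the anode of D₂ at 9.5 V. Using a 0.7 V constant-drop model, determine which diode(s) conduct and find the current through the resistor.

Only D₂ conducts; I_R ≈ 7.3 mA

Assume both conduct. Then node N would need to be at both 6.9−0.7 = 6.2 V and 9.5−0.7 = 8.8 V, which is impossible.
Assume only D₂ conducts: V_N = 9.5 − 0.7 = 8.8 V, so I_R = 8.8/1.2 = 7.33 mA.
Check D₁: its anode-to-cathode voltage is 6.9 − 8.8 = -1.9 V < 0.7 V, so it is off. The assumption is consistent.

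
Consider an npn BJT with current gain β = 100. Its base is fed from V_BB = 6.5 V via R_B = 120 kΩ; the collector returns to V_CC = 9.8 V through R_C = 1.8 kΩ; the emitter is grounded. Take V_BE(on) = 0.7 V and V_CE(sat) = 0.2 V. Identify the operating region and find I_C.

active; I_C ≈ 4.8 mA

Assume active. Base-emitter loop: I_B = (V_BB − V_BE)/R_B = (6.5 − 0.7)/120 = 0.0483 mA.
I_C = β·I_B = 100×0.0483 = 4.83 mA.
V_CE = V_CC − I_C·R_C = 9.8 − 4.83×1.8 = 1.1 V > V_CE(sat), so the active-region assumption holds.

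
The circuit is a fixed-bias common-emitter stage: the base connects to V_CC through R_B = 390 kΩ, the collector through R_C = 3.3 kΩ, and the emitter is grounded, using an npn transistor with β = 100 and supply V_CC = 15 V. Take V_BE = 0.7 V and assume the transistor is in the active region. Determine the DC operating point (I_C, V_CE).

Base loop: V_CC = I_B·R_B + V_BE, so I_B = (15 − 0.7)/390 kΩ = 0.0367 mA.
In the active region I_C = β·I_B = 100 × 0.0367 = 3.67 mA.
Collector loop: V_CE = V_CC − I_C·R_C = 15 − 3.67×3.3 = 2.9 V.
Since V_CE = 2.9 V > V_CE(sat) ≈ 0.2 V, the transistor is in the active region as assumed.

I_C ≈ 3.7 mA, V_CE ≈ 2.9 V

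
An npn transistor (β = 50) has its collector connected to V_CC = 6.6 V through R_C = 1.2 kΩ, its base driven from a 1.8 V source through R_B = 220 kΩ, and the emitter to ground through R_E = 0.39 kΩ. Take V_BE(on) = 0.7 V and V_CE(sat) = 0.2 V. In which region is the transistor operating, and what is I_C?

active; I_C ≈ 0.23 mA

Assume active. Base-emitter loop: I_B = (V_BB − V_BE)/(R_B + (β+1)R_E) = (1.8 − 0.7)/(220 + 51×0.39) = 0.00459 mA.
I_C = β·I_B = 50×0.00459 = 0.229 mA.
V_CE = V_CC − I_C·R_C − I_E·R_E = 6.6 − 0.229×1.2 − 0.234×0.39 = 6.23 V > V_CE(sat), so the active-region assumption holds.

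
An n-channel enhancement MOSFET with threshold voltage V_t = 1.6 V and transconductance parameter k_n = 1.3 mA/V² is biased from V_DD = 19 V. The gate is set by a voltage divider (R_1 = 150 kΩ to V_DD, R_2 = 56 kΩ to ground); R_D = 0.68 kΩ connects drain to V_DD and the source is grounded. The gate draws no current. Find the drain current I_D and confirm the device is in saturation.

V_G = V_DD·R_2/(R_1+R_2) = 19×56/206 = 5.17 V. With the source grounded, V_GS = V_G = 5.17 V.
Assume saturation: I_D = (k_n/2)(V_GS − V_t)² = (1.3/2)×(5.17 − 1.6)² = 0.65×3.57² = 8.26 mA.
V_DS = V_DD − I_D·R_D = 19 − 8.26×0.68 = 13.4 V.
Saturation requires V_DS ≥ V_GS − V_t = 3.57 V; 13.4 ≥ 3.57 ✓.

I_D ≈ 8.3 mA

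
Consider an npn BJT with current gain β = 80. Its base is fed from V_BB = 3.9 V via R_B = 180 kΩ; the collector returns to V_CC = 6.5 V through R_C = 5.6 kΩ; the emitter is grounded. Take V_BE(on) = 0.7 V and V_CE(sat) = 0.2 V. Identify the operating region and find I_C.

Assume active: I_B = (3.9 − 0.7)/180 = 0.0178 mA, giving I_C = β·I_B = 1.42 mA.
But then V_CE = 6.5 − 1.42×5.6 = -1.46 V < V_CE(sat) = 0.2 V — impossible in the active region.
So the transistor is saturated. With V_CE = 0.2 V, I_C = (V_CC − 0.2)/R_C = 6.3/5.6 = 1.12 mA.
Check: β·I_B = 1.42 mA > I_C = 1.12 mA, confirming saturation.

saturation; I_C ≈ 1.1 mA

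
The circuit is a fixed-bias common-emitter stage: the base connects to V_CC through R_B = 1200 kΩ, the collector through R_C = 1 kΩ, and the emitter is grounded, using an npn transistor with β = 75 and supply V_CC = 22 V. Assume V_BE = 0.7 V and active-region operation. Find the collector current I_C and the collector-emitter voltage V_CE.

Base loop: V_CC = I_B·R_B + V_BE, so I_B = (22 − 0.7)/1200 kΩ = 0.0178 mA.
In the active region I_C = β·I_B = 75 × 0.0178 = 1.33 mA.
Collector loop: V_CE = V_CC − I_C·R_C = 22 − 1.33×1 = 20.7 V.
Since V_CE = 20.7 V > V_CE(sat) ≈ 0.2 V, the transistor is in the active region as assumed.

I_C ≈ 1.3 mA, V_CE ≈ 21 V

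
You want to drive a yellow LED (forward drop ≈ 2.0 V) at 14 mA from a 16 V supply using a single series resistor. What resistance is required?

The resistor drops V_S − V_D = 16 − 2.0 = 14 V at 14 mA.
R = 14 V / 14 mA = 1 kΩ.

R ≈ 1 kΩ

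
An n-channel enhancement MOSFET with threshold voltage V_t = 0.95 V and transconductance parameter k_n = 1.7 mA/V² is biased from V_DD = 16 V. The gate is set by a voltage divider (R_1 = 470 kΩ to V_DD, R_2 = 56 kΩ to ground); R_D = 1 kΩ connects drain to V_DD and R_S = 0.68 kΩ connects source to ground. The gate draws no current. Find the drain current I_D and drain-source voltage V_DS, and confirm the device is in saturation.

V_G = V_DD·R_2/(R_1+R_2) = 16×56/526 = 1.7 V.
Assume saturation: I_D = (k_n/2)(V_GS − V_t)² with V_GS = V_G − I_D·R_S = 1.7 − 0.68·I_D.
Substituting gives 0.393·I_D² − 1.87·I_D + 0.482 = 0, with roots I_D = 0.274 or 4.49 mA.
The root I_D = 4.49 mA gives V_GS = -1.35 V ≤ V_t, so take I_D = 0.274 mA.
Then V_GS = 1.52 V and V_DS = V_DD − I_D(R_D+R_S) = 16 − 0.274×1.68 = 15.5 V.
Saturation requires V_DS ≥ V_GS − V_t = 0.567 V; 15.5 ≥ 0.567 ✓.

I_D ≈ 0.27 mA, V_DS ≈ 16 V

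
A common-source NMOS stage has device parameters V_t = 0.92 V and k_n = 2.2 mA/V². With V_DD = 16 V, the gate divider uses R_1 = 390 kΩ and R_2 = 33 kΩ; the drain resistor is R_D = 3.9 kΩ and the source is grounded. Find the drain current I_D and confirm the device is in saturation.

I_D ≈ 0.12 mA

V_G = V_DD·R_2/(R_1+R_2) = 16×33/423 = 1.25 V. With the source grounded, V_GS = V_G = 1.25 V.
Assume saturation: I_D = (k_n/2)(V_GS − V_t)² = (2.2/2)×(1.25 − 0.92)² = 1.1×0.328² = 0.119 mA.
V_DS = V_DD − I_D·R_D = 16 − 0.119×3.9 = 15.5 V.
Saturation requires V_DS ≥ V_GS − V_t = 0.328 V; 15.5 ≥ 0.328 ✓.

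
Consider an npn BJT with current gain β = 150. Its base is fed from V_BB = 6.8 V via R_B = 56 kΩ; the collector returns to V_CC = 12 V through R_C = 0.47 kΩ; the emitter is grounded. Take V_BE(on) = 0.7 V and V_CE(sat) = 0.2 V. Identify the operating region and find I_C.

active; I_C ≈ 16 mA

Assume active. Base-emitter loop: I_B = (V_BB − V_BE)/R_B = (6.8 − 0.7)/56 = 0.109 mA.
I_C = β·I_B = 150×0.109 = 16.3 mA.
V_CE = V_CC − I_C·R_C = 12 − 16.3×0.47 = 4.32 V > V_CE(sat), so the active-region assumption holds.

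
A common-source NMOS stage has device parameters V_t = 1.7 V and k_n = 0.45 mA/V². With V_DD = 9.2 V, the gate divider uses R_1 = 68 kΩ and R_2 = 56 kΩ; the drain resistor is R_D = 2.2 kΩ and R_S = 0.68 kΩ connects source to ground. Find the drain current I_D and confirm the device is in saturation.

I_D ≈ 0.81 mA

V_G = V_DD·R_2/(R_1+R_2) = 9.2×56/124 = 4.15 V.
Assume saturation: I_D = (k_n/2)(V_GS − V_t)² with V_GS = V_G − I_D·R_S = 4.15 − 0.68·I_D.
Substituting gives 0.104·I_D² − 1.75·I_D + 1.36 = 0, with roots I_D = 0.814 or 16 mA.
The root I_D = 16 mA gives V_GS = -6.74 V ≤ V_t, so take I_D = 0.814 mA.
Then V_GS = 3.6 V and V_DS = V_DD − I_D(R_D+R_S) = 9.2 − 0.814×2.88 = 6.86 V.
Saturation requires V_DS ≥ V_GS − V_t = 1.9 V; 6.86 ≥ 1.9 ✓.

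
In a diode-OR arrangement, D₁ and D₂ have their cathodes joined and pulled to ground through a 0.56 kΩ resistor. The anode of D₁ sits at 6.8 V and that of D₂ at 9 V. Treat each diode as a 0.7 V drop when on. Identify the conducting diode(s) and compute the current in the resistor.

Assume both conduct. Then node N would need to be at both 6.8−0.7 = 6.1 V and 9−0.7 = 8.3 V, which is impossible.
Assume only D₂ conducts: V_N = 9 − 0.7 = 8.3 V, so I_R = 8.3/0.56 = 14.8 mA.
Check D₁: its anode-to-cathode voltage is 6.8 − 8.3 = -1.5 V < 0.7 V, so it is off. The assumption is consistent.

Only D₂ conducts; I_R ≈ 15 mA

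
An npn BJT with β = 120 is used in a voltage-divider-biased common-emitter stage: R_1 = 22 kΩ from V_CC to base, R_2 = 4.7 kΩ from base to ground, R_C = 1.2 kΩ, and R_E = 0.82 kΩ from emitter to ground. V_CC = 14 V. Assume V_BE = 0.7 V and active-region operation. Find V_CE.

V_CE ≈ 9.8 V

Thevenize the base divider: V_Th = V_CC·R_2/(R_1+R_2) = 14×4.7/26.7 = 2.46 V, R_Th = R_1‖R_2 = 3.87 kΩ.
Base-emitter loop: V_Th = I_B·R_Th + V_BE + (β+1)I_B·R_E, so I_B = (2.46 − 0.7) / (3.87 + 121×0.82) = 0.0171 mA.
I_C = β·I_B = 120×0.0171 = 2.05 mA, and I_E = (β+1)I_B = 2.07 mA.
V_CE = V_CC − I_C·R_C − I_E·R_E = 14 − 2.05×1.2 − 2.07×0.82 = 9.84 V.
V_CE = 9.84 V > 0.2 V confirms active-region operation.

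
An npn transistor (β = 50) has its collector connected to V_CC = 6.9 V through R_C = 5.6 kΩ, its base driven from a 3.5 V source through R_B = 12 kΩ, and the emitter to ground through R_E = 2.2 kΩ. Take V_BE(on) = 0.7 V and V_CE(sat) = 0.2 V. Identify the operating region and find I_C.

Assume active: I_B = (3.5 − 0.7)/(12 + 51×2.2) = 0.0225 mA, I_C = β·I_B = 1.13 mA.
Then V_CE = 6.9 − 1.13×5.6 − 1.15×2.2 = -1.94 V < 0.2 V — the active assumption fails.
Re-solve with V_CE = 0.2 V. KCL at the emitter: V_E/R_E = (V_BB−0.7−V_E)/R_B + (V_CC−0.2−V_E)/R_C, giving V_E = 2 V.
I_C = (V_CC − 0.2 − V_E)/R_C = (6.7 − 2)/5.6 = 0.84 mA.
Check: I_B = (2.8 − 2)/12 = 0.067 mA, and β·I_B = 3.35 mA > I_C, confirming saturation.

saturation; I_C ≈ 0.84 mA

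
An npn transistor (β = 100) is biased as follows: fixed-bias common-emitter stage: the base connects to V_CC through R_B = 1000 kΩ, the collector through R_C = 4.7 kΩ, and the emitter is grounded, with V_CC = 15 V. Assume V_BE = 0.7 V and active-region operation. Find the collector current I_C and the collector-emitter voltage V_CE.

I_C ≈ 1.4 mA, V_CE ≈ 8.3 V

Base loop: V_CC = I_B·R_B + V_BE, so I_B = (15 − 0.7)/1000 kΩ = 0.0143 mA.
In the active region I_C = β·I_B = 100 × 0.0143 = 1.43 mA.
Collector loop: V_CE = V_CC − I_C·R_C = 15 − 1.43×4.7 = 8.28 V.
Since V_CE = 8.28 V > V_CE(sat) ≈ 0.2 V, the transistor is in the active region as assumed.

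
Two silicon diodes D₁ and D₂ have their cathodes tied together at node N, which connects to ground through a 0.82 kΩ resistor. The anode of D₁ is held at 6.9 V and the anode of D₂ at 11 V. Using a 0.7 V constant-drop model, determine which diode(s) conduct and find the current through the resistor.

Assume both conduct. Then node N would need to be at both 6.9−0.7 = 6.2 V and 11−0.7 = 10.3 V, which is impossible.
Assume only D₂ conducts: V_N = 11 − 0.7 = 10.3 V, so I_R = 10.3/0.82 = 12.6 mA.
Check D₁: its anode-to-cathode voltage is 6.9 − 10.3 = -3.4 V < 0.7 V, so it is off. The assumption is consistent.

Only D₂ conducts; I_R ≈ 13 mA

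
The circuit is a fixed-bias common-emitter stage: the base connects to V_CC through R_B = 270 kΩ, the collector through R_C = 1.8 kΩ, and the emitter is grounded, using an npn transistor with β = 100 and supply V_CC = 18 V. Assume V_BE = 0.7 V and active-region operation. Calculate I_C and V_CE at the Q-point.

I_C ≈ 6.4 mA, V_CE ≈ 6.5 V

Base loop: V_CC = I_B·R_B + V_BE, so I_B = (18 − 0.7)/270 kΩ = 0.0641 mA.
In the active region I_C = β·I_B = 100 × 0.0641 = 6.41 mA.
Collector loop: V_CE = V_CC − I_C·R_C = 18 − 6.41×1.8 = 6.47 V.
Since V_CE = 6.47 V > V_CE(sat) ≈ 0.2 V, the transistor is in the active region as assumed.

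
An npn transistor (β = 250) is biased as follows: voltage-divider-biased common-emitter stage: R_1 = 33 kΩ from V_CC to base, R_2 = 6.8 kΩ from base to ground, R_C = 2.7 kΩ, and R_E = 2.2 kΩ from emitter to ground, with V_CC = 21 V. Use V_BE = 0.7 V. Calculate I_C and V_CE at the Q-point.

I_C ≈ 1.3 mA, V_CE ≈ 15 V

Thevenize the base divider: V_Th = V_CC·R_2/(R_1+R_2) = 21×6.8/39.8 = 3.59 V, R_Th = R_1‖R_2 = 5.64 kΩ.
Base-emitter loop: V_Th = I_B·R_Th + V_BE + (β+1)I_B·R_E, so I_B = (3.59 − 0.7) / (5.64 + 251×2.2) = 0.00518 mA.
I_C = β·I_B = 250×0.00518 = 1.29 mA, and I_E = (β+1)I_B = 1.3 mA.
V_CE = V_CC − I_C·R_C − I_E·R_E = 21 − 1.29×2.7 − 1.3×2.2 = 14.6 V.
V_CE = 14.6 V > 0.2 V confirms active-region operation.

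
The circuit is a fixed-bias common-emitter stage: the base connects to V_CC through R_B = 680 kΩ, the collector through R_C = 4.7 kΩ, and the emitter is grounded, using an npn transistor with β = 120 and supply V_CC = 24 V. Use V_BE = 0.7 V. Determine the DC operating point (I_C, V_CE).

Base loop: V_CC = I_B·R_B + V_BE, so I_B = (24 − 0.7)/680 kΩ = 0.0343 mA.
In the active region I_C = β·I_B = 120 × 0.0343 = 4.11 mA.
Collector loop: V_CE = V_CC − I_C·R_C = 24 − 4.11×4.7 = 4.67 V.
Since V_CE = 4.67 V > V_CE(sat) ≈ 0.2 V, the transistor is in the active region as assumed.

I_C ≈ 4.1 mA, V_CE ≈ 4.7 V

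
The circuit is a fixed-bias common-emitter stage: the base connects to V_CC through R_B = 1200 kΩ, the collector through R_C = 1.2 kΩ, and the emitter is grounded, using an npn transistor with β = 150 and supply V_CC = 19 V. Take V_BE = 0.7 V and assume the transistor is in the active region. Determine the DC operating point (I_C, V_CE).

Base loop: V_CC = I_B·R_B + V_BE, so I_B = (19 − 0.7)/1200 kΩ = 0.0153 mA.
In the active region I_C = β·I_B = 150 × 0.0153 = 2.29 mA.
Collector loop: V_CE = V_CC − I_C·R_C = 19 − 2.29×1.2 = 16.3 V.
Since V_CE = 16.3 V > V_CE(sat) ≈ 0.2 V, the transistor is in the active region as assumed.

I_C ≈ 2.3 mA, V_CE ≈ 16 V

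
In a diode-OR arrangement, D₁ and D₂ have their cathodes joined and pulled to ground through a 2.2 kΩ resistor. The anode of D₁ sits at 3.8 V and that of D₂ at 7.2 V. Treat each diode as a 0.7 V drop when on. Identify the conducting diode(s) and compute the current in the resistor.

Only D₂ conducts; I_R ≈ 3 mA

Assume both conduct. Then node N would need to be at both 3.8−0.7 = 3.1 V and 7.2−0.7 = 6.5 V, which is impossible.
Assume only D₂ conducts: V_N = 7.2 − 0.7 = 6.5 V, so I_R = 6.5/2.2 = 2.95 mA.
Check D₁: its anode-to-cathode voltage is 3.8 − 6.5 = -2.7 V < 0.7 V, so it is off. The assumption is consistent.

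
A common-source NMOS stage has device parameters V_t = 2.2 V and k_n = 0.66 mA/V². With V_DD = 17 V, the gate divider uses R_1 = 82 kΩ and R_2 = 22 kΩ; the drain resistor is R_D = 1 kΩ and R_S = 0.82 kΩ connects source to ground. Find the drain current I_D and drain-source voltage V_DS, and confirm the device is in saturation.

I_D ≈ 0.39 mA, V_DS ≈ 16 V

V_G = V_DD·R_2/(R_1+R_2) = 17×22/104 = 3.6 V.
Assume saturation: I_D = (k_n/2)(V_GS − V_t)² with V_GS = V_G − I_D·R_S = 3.6 − 0.82·I_D.
Substituting gives 0.222·I_D² − 1.76·I_D + 0.643 = 0, with roots I_D = 0.385 or 7.53 mA.
The root I_D = 7.53 mA gives V_GS = -2.58 V ≤ V_t, so take I_D = 0.385 mA.
Then V_GS = 3.28 V and V_DS = V_DD − I_D(R_D+R_S) = 17 − 0.385×1.82 = 16.3 V.
Saturation requires V_DS ≥ V_GS − V_t = 1.08 V; 16.3 ≥ 1.08 ✓.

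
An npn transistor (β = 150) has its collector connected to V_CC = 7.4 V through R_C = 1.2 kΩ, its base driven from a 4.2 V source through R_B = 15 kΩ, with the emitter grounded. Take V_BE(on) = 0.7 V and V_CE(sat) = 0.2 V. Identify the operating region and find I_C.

Assume active: I_B = (4.2 − 0.7)/15 = 0.233 mA, giving I_C = β·I_B = 35 mA.
But then V_CE = 7.4 − 35×1.2 = -34.6 V < V_CE(sat) = 0.2 V — impossible in the active region.
So the transistor is saturated. With V_CE = 0.2 V, I_C = (V_CC − 0.2)/R_C = 7.2/1.2 = 6 mA.
Check: β·I_B = 35 mA > I_C = 6 mA, confirming saturation.

saturation; I_C ≈ 6 mA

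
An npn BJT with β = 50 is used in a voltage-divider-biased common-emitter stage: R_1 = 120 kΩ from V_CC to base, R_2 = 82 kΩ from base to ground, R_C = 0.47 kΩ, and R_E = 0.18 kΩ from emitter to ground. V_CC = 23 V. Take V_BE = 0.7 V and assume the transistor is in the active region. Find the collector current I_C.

Thevenize the base divider: V_Th = V_CC·R_2/(R_1+R_2) = 23×82/202 = 9.34 V, R_Th = R_1‖R_2 = 48.7 kΩ.
Base-emitter loop: V_Th = I_B·R_Th + V_BE + (β+1)I_B·R_E, so I_B = (9.34 − 0.7) / (48.7 + 51×0.18) = 0.149 mA.
I_C = β·I_B = 50×0.149 = 7.46 mA, and I_E = (β+1)I_B = 7.61 mA.
V_CE = V_CC − I_C·R_C − I_E·R_E = 23 − 7.46×0.47 − 7.61×0.18 = 18.1 V.
V_CE = 18.1 V > 0.2 V confirms active-region operation.

I_C ≈ 7.5 mA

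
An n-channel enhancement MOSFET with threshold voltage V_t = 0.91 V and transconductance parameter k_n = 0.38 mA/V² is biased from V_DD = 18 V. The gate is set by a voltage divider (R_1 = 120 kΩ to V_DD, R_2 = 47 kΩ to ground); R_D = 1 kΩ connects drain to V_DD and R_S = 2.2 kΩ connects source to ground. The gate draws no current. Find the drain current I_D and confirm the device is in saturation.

V_G = V_DD·R_2/(R_1+R_2) = 18×47/167 = 5.07 V.
Assume saturation: I_D = (k_n/2)(V_GS − V_t)² with V_GS = V_G − I_D·R_S = 5.07 − 2.2·I_D.
Substituting gives 0.92·I_D² − 4.47·I_D + 3.28 = 0, with roots I_D = 0.9 or 3.97 mA.
The root I_D = 3.97 mA gives V_GS = -3.66 V ≤ V_t, so take I_D = 0.9 mA.
Then V_GS = 3.09 V and V_DS = V_DD − I_D(R_D+R_S) = 18 − 0.9×3.2 = 15.1 V.
Saturation requires V_DS ≥ V_GS − V_t = 2.18 V; 15.1 ≥ 2.18 ✓.

I_D ≈ 0.9 mA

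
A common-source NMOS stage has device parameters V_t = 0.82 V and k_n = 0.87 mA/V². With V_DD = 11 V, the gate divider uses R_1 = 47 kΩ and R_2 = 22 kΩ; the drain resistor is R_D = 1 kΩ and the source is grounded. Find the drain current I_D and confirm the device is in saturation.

V_G = V_DD·R_2/(R_1+R_2) = 11×22/69 = 3.51 V. With the source grounded, V_GS = V_G = 3.51 V.
Assume saturation: I_D = (k_n/2)(V_GS − V_t)² = (0.87/2)×(3.51 − 0.82)² = 0.435×2.69² = 3.14 mA.
V_DS = V_DD − I_D·R_D = 11 − 3.14×1 = 7.86 V.
Saturation requires V_DS ≥ V_GS − V_t = 2.69 V; 7.86 ≥ 2.69 ✓.

I_D ≈ 3.1 mA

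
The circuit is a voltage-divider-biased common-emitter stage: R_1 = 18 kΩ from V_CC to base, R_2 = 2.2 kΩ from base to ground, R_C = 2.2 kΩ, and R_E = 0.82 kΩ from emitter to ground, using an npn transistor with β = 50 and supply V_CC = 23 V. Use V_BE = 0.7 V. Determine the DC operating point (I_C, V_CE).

Thevenize the base divider: V_Th = V_CC·R_2/(R_1+R_2) = 23×2.2/20.2 = 2.5 V, R_Th = R_1‖R_2 = 1.96 kΩ.
Base-emitter loop: V_Th = I_B·R_Th + V_BE + (β+1)I_B·R_E, so I_B = (2.5 − 0.7) / (1.96 + 51×0.82) = 0.0412 mA.
I_C = β·I_B = 50×0.0412 = 2.06 mA, and I_E = (β+1)I_B = 2.1 mA.
V_CE = V_CC − I_C·R_C − I_E·R_E = 23 − 2.06×2.2 − 2.1×0.82 = 16.7 V.
V_CE = 16.7 V > 0.2 V confirms active-region operation.

I_C ≈ 2.1 mA, V_CE ≈ 17 V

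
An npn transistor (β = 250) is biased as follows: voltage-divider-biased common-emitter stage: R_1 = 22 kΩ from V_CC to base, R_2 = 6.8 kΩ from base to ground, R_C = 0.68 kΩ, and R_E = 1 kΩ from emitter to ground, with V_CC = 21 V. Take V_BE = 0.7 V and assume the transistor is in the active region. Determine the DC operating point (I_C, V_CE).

Thevenize the base divider: V_Th = V_CC·R_2/(R_1+R_2) = 21×6.8/28.8 = 4.96 V, R_Th = R_1‖R_2 = 5.19 kΩ.
Base-emitter loop: V_Th = I_B·R_Th + V_BE + (β+1)I_B·R_E, so I_B = (4.96 − 0.7) / (5.19 + 251×1) = 0.0166 mA.
I_C = β·I_B = 250×0.0166 = 4.16 mA, and I_E = (β+1)I_B = 4.17 mA.
V_CE = V_CC − I_C·R_C − I_E·R_E = 21 − 4.16×0.68 − 4.17×1 = 14 V.
V_CE = 14 V > 0.2 V confirms active-region operation.

I_C ≈ 4.2 mA, V_CE ≈ 14 V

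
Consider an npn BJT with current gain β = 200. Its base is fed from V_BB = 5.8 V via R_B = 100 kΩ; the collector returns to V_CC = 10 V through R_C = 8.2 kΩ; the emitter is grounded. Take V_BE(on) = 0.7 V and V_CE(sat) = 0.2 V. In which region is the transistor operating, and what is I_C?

saturation; I_C ≈ 1.2 mA

Assume active: I_B = (5.8 − 0.7)/100 = 0.051 mA, giving I_C = β·I_B = 10.2 mA.
But then V_CE = 10 − 10.2×8.2 = -73.6 V < V_CE(sat) = 0.2 V — impossible in the active region.
So the transistor is saturated. With V_CE = 0.2 V, I_C = (V_CC − 0.2)/R_C = 9.8/8.2 = 1.2 mA.
Check: β·I_B = 10.2 mA > I_C = 1.2 mA, confirming saturation.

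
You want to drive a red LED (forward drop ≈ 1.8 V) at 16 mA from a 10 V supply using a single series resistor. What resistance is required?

R ≈ 0.51 kΩ

The resistor drops V_S − V_D = 10 − 1.8 = 8.2 V at 16 mA.
R = 8.2 V / 16 mA = 0.512 kΩ.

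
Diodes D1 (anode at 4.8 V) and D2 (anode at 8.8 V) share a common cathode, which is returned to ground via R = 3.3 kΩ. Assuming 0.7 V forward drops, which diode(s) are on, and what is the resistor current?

Assume both conduct. Then node N would need to be at both 4.8−0.7 = 4.1 V and 8.8−0.7 = 8.1 V, which is impossible.
Assume only D2 conducts: V_N = 8.8 − 0.7 = 8.1 V, so I_R = 8.1/3.3 = 2.45 mA.
Check D1: its anode-to-cathode voltage is 4.8 − 8.1 = -3.3 V < 0.7 V, so it is off. The assumption is consistent.

Only D2 conducts; I_R ≈ 2.5 mA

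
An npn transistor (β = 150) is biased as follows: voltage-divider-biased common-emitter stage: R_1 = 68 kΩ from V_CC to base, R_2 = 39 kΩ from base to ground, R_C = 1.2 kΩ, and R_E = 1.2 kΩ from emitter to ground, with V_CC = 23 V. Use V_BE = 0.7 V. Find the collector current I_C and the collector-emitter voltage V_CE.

I_C ≈ 5.6 mA, V_CE ≈ 9.5 V

Thevenize the base divider: V_Th = V_CC·R_2/(R_1+R_2) = 23×39/107 = 8.38 V, R_Th = R_1‖R_2 = 24.8 kΩ.
Base-emitter loop: V_Th = I_B·R_Th + V_BE + (β+1)I_B·R_E, so I_B = (8.38 − 0.7) / (24.8 + 151×1.2) = 0.0373 mA.
I_C = β·I_B = 150×0.0373 = 5.59 mA, and I_E = (β+1)I_B = 5.63 mA.
V_CE = V_CC − I_C·R_C − I_E·R_E = 23 − 5.59×1.2 − 5.63×1.2 = 9.53 V.
V_CE = 9.53 V > 0.2 V confirms active-region operation.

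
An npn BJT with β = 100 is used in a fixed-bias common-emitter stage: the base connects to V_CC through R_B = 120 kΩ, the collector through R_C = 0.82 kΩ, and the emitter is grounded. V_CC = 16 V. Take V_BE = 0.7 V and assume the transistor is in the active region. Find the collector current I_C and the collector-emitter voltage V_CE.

Base loop: V_CC = I_B·R_B + V_BE, so I_B = (16 − 0.7)/120 kΩ = 0.128 mA.
In the active region I_C = β·I_B = 100 × 0.128 = 12.8 mA.
Collector loop: V_CE = V_CC − I_C·R_C = 16 − 12.8×0.82 = 5.54 V.
Since V_CE = 5.54 V > V_CE(sat) ≈ 0.2 V, the transistor is in the active region as assumed.

I_C ≈ 13 mA, V_CE ≈ 5.5 V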